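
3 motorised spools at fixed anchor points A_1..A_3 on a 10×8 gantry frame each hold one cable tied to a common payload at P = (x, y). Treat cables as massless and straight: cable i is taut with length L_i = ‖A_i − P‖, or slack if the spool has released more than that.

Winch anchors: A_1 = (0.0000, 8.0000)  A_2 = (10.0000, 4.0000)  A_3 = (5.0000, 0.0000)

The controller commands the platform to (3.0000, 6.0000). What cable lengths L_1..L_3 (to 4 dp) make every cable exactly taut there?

(3.6056, 7.2801, 6.3246)

L_1 = √((0.0000−3.0000)² + (8.0000−6.0000)²) = 3.6056
L_2 = √((10.0000−3.0000)² + (4.0000−6.0000)²) = 7.2801
L_3 = √((5.0000−3.0000)² + (0.0000−6.0000)²) = 6.3246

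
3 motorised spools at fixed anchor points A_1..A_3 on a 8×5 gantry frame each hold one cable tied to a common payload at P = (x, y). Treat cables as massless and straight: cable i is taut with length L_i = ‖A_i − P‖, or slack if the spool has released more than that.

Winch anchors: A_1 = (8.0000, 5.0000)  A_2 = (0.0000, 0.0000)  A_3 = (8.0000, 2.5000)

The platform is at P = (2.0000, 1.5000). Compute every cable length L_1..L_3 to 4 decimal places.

cable 1: Δx=6.0000, Δy=3.5000; L_1 = √(Δx²+Δy²) = 6.9462
cable 2: Δx=-2.0000, Δy=-1.5000; L_2 = √(Δx²+Δy²) = 2.5000
cable 3: Δx=6.0000, Δy=1.0000; L_3 = √(Δx²+Δy²) = 6.0828

(6.9462, 2.5000, 6.0828)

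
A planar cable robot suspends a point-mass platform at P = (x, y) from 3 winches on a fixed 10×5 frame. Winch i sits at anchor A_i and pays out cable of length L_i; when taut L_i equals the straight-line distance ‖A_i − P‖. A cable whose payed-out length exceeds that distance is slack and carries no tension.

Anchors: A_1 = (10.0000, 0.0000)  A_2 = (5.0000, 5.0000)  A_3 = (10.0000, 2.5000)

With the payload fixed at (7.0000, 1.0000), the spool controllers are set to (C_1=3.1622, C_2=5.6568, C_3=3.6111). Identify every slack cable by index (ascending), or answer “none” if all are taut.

2, 3

cable 1: L_1 = ‖A_1−P‖ = 3.1623;  C_1 = 3.1622 → taut
cable 2: L_2 = ‖A_2−P‖ = 4.4721;  C_2 = 5.6568 → slack
cable 3: L_3 = ‖A_3−P‖ = 3.3541;  C_3 = 3.6111 → slack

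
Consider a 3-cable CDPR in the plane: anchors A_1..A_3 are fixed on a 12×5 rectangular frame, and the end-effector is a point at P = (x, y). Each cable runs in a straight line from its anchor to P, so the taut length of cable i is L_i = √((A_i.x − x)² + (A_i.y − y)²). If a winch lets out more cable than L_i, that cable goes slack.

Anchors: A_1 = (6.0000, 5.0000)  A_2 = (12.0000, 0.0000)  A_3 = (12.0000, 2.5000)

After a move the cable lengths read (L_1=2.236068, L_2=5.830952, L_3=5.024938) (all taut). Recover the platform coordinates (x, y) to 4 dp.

(7.0000, 3.0000)

each cable: (A_i−P)·(A_i−P) = L_i²; let q_i = ‖A_i‖²−L_i²
q_1 = 36.0000+25.0000−5.0000 = 56.0000
row 1: -12.0000x + 10.0000y = -54.0000  (q_2=110.0000)
row 2: -12.0000x + 5.0000y = -69.0000  (q_3=125.0000)
Cramer on rows 1–2 → x = 7.0000, y = 3.0000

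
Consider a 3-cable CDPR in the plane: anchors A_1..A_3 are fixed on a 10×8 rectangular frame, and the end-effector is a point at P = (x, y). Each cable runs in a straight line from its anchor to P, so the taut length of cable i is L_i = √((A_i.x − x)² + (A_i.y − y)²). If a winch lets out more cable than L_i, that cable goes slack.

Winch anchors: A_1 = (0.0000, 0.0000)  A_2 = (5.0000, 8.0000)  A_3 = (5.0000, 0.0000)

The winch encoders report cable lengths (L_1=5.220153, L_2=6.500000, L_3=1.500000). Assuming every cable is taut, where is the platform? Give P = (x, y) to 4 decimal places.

expand ‖A_i−P‖²=L_i² and subtract eq 1 (q_i ≔ ‖A_i‖²−L_i²)
q_1 = 0.0000+0.0000−27.2500 = -27.2500
eq1−eq2 → [-10.0000  -16.0000]·P = -74.0000
eq1−eq3 → [-10.0000  0.0000]·P = -50.0000
2×2 solve → P = (5.0000, 1.5000)

(5.0000, 1.5000)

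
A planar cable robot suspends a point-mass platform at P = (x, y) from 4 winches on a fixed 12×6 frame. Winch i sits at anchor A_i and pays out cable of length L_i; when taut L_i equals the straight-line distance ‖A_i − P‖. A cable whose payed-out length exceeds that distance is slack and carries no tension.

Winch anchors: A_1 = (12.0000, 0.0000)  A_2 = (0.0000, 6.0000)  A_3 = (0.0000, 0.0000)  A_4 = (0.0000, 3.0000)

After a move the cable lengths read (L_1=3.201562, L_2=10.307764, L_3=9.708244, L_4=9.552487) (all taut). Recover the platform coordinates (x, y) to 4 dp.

expand ‖A_i−P‖²=L_i² and subtract eq 1 (c_i ≔ ‖A_i‖²−L_i²)
c_1 = 144.0000+0.0000−10.2500 = 133.7500
eq1−eq2 → [24.0000  -12.0000]·P = 204.0000
eq1−eq3 → [24.0000  0.0000]·P = 228.0000
eq1−eq4 → [24.0000  -6.0000]·P = 216.0000
2×2 solve → P = (9.5000, 2.0000)
check cable 4: ‖A_4−P‖² = 91.2500 ≈ L_4² = 91.2500 ✓

(9.5000, 2.0000)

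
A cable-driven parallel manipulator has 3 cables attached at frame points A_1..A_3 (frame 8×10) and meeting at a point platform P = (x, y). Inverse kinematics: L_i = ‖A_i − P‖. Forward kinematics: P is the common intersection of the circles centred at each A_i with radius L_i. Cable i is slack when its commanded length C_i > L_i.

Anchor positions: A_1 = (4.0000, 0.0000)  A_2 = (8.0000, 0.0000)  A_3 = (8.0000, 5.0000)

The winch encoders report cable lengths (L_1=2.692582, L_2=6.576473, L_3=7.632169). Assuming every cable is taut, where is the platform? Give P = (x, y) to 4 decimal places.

each cable: (A_i−P)·(A_i−P) = L_i²; let c_i = ‖A_i‖²−L_i²
c_1 = 16.0000+0.0000−7.2500 = 8.7500
row 1: -8.0000x + 0.0000y = -12.0000  (c_2=20.7500)
row 2: -8.0000x − 10.0000y = -22.0000  (c_3=30.7500)
Cramer on rows 1–2 → x = 1.5000, y = 1.0000

(1.5000, 1.0000)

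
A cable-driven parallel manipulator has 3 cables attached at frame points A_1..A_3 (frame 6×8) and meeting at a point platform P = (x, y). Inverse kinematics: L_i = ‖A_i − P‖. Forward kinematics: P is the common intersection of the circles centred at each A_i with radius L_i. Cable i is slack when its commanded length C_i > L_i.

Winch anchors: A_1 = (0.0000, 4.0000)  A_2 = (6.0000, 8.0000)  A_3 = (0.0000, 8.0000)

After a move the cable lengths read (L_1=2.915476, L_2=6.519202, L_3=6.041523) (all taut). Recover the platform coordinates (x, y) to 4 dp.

(2.5000, 2.5000)

circle eqns → linear via eq_j − eq_1; set c_j = A_j·A_j − L_j²
c_1 = 0.0000+16.0000−8.5000 = 7.5000
-12.0000·x − 8.0000·y = c_1−c_2 = -50.0000
0.0000·x − 8.0000·y = c_1−c_3 = -20.0000
solve first two rows → x=2.5000, y=2.5000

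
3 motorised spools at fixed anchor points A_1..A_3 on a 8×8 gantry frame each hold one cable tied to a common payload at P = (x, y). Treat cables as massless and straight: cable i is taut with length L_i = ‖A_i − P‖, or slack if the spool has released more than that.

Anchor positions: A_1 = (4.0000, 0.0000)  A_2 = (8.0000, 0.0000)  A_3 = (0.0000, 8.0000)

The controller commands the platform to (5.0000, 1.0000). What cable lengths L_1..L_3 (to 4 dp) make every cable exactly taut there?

cable 1: Δx=-1.0000, Δy=-1.0000; L_1 = √(Δx²+Δy²) = 1.4142
cable 2: Δx=3.0000, Δy=-1.0000; L_2 = √(Δx²+Δy²) = 3.1623
cable 3: Δx=-5.0000, Δy=7.0000; L_3 = √(Δx²+Δy²) = 8.6023

(1.4142, 3.1623, 8.6023)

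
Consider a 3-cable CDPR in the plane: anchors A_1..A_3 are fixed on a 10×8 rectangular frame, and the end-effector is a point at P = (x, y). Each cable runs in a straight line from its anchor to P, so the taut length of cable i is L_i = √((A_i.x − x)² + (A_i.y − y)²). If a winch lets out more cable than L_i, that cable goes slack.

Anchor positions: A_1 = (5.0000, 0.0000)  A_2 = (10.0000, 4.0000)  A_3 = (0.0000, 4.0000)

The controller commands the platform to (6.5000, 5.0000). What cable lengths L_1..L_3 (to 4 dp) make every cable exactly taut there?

(5.2202, 3.6401, 6.5765)

L_1 = √((5.0000−6.5000)² + (0.0000−5.0000)²) = 5.2202
L_2 = √((10.0000−6.5000)² + (4.0000−5.0000)²) = 3.6401
L_3 = √((0.0000−6.5000)² + (4.0000−5.0000)²) = 6.5765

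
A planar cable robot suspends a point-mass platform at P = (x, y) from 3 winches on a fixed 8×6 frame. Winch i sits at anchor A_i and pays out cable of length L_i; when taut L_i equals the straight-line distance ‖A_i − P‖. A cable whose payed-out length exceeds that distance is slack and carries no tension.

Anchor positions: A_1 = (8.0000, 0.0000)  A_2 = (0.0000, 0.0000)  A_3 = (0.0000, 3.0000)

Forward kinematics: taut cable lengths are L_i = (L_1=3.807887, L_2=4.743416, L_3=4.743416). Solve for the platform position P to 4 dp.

expand ‖A_i−P‖²=L_i² and subtract eq 1 (k_i ≔ ‖A_i‖²−L_i²)
k_1 = 64.0000+0.0000−14.5000 = 49.5000
eq1−eq2 → [16.0000  0.0000]·P = 72.0000
eq1−eq3 → [16.0000  -6.0000]·P = 63.0000
2×2 solve → P = (4.5000, 1.5000)

(4.5000, 1.5000)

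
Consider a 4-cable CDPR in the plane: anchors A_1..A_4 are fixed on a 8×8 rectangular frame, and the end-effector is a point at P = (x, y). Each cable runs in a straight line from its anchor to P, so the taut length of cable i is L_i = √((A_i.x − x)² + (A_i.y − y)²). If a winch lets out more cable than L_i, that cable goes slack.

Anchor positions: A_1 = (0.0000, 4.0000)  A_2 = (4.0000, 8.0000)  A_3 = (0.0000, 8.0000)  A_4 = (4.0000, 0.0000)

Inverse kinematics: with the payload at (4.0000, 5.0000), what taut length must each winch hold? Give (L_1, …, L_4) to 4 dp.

L_1: Δ = A_1−P = (-4.0000, -1.0000) → ‖Δ‖ = √17.0000 = 4.1231
L_2: Δ = A_2−P = (0.0000, 3.0000) → ‖Δ‖ = √9.0000 = 3.0000
L_3: Δ = A_3−P = (-4.0000, 3.0000) → ‖Δ‖ = √25.0000 = 5.0000
L_4: Δ = A_4−P = (0.0000, -5.0000) → ‖Δ‖ = √25.0000 = 5.0000

(4.1231, 3.0000, 5.0000, 5.0000)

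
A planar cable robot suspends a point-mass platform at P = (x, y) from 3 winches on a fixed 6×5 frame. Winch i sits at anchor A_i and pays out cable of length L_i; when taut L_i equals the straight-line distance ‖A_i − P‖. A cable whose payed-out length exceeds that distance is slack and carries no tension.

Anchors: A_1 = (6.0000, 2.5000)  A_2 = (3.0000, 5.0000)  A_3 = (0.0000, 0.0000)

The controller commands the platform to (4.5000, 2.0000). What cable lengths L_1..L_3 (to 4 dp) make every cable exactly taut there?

(1.5811, 3.3541, 4.9244)

L_1 = √((6.0000−4.5000)² + (2.5000−2.0000)²) = 1.5811
L_2 = √((3.0000−4.5000)² + (5.0000−2.0000)²) = 3.3541
L_3 = √((0.0000−4.5000)² + (0.0000−2.0000)²) = 4.9244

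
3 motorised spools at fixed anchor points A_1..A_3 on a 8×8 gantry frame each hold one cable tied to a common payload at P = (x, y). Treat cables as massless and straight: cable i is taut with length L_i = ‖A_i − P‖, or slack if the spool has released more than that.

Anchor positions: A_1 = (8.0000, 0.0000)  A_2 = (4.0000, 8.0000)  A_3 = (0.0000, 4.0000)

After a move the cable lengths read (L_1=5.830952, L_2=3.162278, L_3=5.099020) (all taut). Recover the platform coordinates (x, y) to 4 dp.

each cable: (A_i−P)·(A_i−P) = L_i²; let q_i = ‖A_i‖²−L_i²
q_1 = 64.0000+0.0000−34.0000 = 30.0000
row 1: 8.0000x − 16.0000y = -40.0000  (q_2=70.0000)
row 2: 16.0000x − 8.0000y = 40.0000  (q_3=-10.0000)
Cramer on rows 1–2 → x = 5.0000, y = 5.0000

(5.0000, 5.0000)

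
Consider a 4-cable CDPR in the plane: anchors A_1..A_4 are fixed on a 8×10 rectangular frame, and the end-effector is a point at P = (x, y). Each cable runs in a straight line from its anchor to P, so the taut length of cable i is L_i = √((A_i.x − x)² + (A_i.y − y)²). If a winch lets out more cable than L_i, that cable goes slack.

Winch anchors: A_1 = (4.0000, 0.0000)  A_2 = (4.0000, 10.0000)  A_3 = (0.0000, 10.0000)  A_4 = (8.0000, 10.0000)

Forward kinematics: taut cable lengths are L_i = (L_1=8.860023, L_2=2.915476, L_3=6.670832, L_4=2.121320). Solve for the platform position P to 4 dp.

(6.5000, 8.5000)

circle eqns → linear via eq_j − eq_1; set k_j = A_j·A_j − L_j²
k_1 = 16.0000+0.0000−78.5000 = -62.5000
0.0000·x − 20.0000·y = k_1−k_2 = -170.0000
8.0000·x − 20.0000·y = k_1−k_3 = -118.0000
-8.0000·x − 20.0000·y = k_1−k_4 = -222.0000
solve first two rows → x=6.5000, y=8.5000
check cable 4: ‖A_4−P‖² = 4.5000 ≈ L_4² = 4.5000 ✓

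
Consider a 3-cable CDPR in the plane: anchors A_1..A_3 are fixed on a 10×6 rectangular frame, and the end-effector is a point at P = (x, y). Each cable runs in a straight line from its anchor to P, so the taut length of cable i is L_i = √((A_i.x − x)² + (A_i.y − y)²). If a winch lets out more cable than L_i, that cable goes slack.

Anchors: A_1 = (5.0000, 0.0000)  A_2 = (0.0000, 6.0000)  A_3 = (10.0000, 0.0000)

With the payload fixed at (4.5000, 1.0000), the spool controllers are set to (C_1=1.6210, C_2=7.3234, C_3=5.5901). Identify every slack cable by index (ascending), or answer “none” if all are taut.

1, 2

cable 1: √((0.5000)²+(-1.0000)²)=1.1180, C_1=1.6210: slack
cable 2: √((-4.5000)²+(5.0000)²)=6.7268, C_2=7.3234: slack
cable 3: √((5.5000)²+(-1.0000)²)=5.5902, C_3=5.5901: taut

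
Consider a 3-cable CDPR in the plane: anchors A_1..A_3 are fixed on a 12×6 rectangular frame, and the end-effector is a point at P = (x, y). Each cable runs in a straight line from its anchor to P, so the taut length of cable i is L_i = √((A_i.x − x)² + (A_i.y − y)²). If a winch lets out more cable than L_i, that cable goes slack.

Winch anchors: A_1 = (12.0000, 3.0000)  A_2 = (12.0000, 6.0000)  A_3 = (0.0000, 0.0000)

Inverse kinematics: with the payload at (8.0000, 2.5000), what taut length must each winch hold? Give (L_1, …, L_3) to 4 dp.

(4.0311, 5.3151, 8.3815)

L_1: Δ = A_1−P = (4.0000, 0.5000) → ‖Δ‖ = √16.2500 = 4.0311
L_2: Δ = A_2−P = (4.0000, 3.5000) → ‖Δ‖ = √28.2500 = 5.3151
L_3: Δ = A_3−P = (-8.0000, -2.5000) → ‖Δ‖ = √70.2500 = 8.3815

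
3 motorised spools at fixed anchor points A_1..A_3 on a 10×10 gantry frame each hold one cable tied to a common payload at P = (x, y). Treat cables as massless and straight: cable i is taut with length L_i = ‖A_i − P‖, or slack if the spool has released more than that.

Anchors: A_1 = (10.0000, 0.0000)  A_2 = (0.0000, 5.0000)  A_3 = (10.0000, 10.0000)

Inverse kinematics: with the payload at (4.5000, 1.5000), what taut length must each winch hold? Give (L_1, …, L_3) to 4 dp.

cable 1: Δx=5.5000, Δy=-1.5000; L_1 = √(Δx²+Δy²) = 5.7009
cable 2: Δx=-4.5000, Δy=3.5000; L_2 = √(Δx²+Δy²) = 5.7009
cable 3: Δx=5.5000, Δy=8.5000; L_3 = √(Δx²+Δy²) = 10.1242

(5.7009, 5.7009, 10.1242)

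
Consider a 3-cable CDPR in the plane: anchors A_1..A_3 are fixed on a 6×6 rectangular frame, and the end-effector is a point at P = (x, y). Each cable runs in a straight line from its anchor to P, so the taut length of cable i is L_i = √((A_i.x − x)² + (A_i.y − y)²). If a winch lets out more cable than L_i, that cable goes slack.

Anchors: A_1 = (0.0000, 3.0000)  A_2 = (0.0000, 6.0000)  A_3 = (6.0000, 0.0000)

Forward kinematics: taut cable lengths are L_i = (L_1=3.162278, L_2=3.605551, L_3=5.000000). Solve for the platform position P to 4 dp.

(3.0000, 4.0000)

expand ‖A_i−P‖²=L_i² and subtract eq 1 (q_i ≔ ‖A_i‖²−L_i²)
q_1 = 0.0000+9.0000−10.0000 = -1.0000
eq1−eq2 → [0.0000  -6.0000]·P = -24.0000
eq1−eq3 → [-12.0000  6.0000]·P = -12.0000
2×2 solve → P = (3.0000, 4.0000)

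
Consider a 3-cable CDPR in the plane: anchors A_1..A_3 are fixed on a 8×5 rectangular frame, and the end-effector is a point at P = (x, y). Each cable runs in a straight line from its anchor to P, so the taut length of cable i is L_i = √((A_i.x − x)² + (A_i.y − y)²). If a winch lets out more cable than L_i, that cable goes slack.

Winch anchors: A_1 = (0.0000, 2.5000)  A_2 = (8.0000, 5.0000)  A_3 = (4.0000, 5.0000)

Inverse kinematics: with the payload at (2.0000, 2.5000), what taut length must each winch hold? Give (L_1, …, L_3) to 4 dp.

(2.0000, 6.5000, 3.2016)

L_1: Δ = A_1−P = (-2.0000, 0.0000) → ‖Δ‖ = √4.0000 = 2.0000
L_2: Δ = A_2−P = (6.0000, 2.5000) → ‖Δ‖ = √42.2500 = 6.5000
L_3: Δ = A_3−P = (2.0000, 2.5000) → ‖Δ‖ = √10.2500 = 3.2016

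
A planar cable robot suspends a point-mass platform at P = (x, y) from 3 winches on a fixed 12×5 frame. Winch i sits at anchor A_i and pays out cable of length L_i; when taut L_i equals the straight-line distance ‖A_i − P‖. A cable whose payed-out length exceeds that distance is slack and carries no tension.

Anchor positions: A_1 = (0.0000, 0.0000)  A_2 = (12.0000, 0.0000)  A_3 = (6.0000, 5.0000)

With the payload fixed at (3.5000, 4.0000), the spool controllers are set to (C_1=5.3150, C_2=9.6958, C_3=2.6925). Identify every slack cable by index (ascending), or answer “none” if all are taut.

i=1: geometric 5.3151 vs commanded 5.3150 ⇒ taut
i=2: geometric 9.3941 vs commanded 9.6958 ⇒ slack
i=3: geometric 2.6926 vs commanded 2.6925 ⇒ taut

2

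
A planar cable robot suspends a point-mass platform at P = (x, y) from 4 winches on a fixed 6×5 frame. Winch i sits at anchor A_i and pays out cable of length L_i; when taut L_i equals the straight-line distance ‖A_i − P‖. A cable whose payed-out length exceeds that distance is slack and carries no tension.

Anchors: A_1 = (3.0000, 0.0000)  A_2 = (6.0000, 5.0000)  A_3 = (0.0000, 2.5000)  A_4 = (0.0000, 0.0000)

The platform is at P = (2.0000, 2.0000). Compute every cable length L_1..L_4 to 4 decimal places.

(2.2361, 5.0000, 2.0616, 2.8284)

L_1 = √((3.0000−2.0000)² + (0.0000−2.0000)²) = 2.2361
L_2 = √((6.0000−2.0000)² + (5.0000−2.0000)²) = 5.0000
L_3 = √((0.0000−2.0000)² + (2.5000−2.0000)²) = 2.0616
L_4 = √((0.0000−2.0000)² + (0.0000−2.0000)²) = 2.8284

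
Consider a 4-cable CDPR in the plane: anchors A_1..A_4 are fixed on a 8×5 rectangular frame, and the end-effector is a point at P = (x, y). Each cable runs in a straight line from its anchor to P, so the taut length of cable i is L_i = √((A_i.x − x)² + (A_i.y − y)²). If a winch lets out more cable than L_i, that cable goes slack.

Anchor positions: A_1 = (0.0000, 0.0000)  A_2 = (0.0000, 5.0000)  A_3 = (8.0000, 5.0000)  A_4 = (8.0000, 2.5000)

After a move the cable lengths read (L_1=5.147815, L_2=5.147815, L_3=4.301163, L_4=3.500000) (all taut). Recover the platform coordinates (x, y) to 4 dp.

expand ‖A_i−P‖²=L_i² and subtract eq 1 (k_i ≔ ‖A_i‖²−L_i²)
k_1 = 0.0000+0.0000−26.5000 = -26.5000
eq1−eq2 → [0.0000  -10.0000]·P = -25.0000
eq1−eq3 → [-16.0000  -10.0000]·P = -97.0000
eq1−eq4 → [-16.0000  -5.0000]·P = -84.5000
2×2 solve → P = (4.5000, 2.5000)
check cable 4: ‖A_4−P‖² = 12.2500 ≈ L_4² = 12.2500 ✓

(4.5000, 2.5000)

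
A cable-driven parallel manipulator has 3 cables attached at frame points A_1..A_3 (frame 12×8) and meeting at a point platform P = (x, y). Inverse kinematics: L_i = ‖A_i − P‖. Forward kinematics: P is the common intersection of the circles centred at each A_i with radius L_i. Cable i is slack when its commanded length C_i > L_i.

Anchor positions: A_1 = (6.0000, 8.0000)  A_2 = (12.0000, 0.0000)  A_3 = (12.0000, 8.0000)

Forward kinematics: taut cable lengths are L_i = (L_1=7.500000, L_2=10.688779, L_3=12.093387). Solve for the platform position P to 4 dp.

(1.5000, 2.0000)

expand ‖A_i−P‖²=L_i² and subtract eq 1 (q_i ≔ ‖A_i‖²−L_i²)
q_1 = 36.0000+64.0000−56.2500 = 43.7500
eq1−eq2 → [-12.0000  16.0000]·P = 14.0000
eq1−eq3 → [-12.0000  0.0000]·P = -18.0000
2×2 solve → P = (1.5000, 2.0000)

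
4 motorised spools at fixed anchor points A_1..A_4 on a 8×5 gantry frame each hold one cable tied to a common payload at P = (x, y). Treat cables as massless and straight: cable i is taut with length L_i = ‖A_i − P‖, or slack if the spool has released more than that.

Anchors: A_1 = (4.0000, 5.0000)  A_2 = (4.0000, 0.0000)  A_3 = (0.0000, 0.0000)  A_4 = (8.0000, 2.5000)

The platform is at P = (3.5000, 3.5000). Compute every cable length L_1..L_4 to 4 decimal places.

cable 1: Δx=0.5000, Δy=1.5000; L_1 = √(Δx²+Δy²) = 1.5811
cable 2: Δx=0.5000, Δy=-3.5000; L_2 = √(Δx²+Δy²) = 3.5355
cable 3: Δx=-3.5000, Δy=-3.5000; L_3 = √(Δx²+Δy²) = 4.9497
cable 4: Δx=4.5000, Δy=-1.0000; L_4 = √(Δx²+Δy²) = 4.6098

(1.5811, 3.5355, 4.9497, 4.6098)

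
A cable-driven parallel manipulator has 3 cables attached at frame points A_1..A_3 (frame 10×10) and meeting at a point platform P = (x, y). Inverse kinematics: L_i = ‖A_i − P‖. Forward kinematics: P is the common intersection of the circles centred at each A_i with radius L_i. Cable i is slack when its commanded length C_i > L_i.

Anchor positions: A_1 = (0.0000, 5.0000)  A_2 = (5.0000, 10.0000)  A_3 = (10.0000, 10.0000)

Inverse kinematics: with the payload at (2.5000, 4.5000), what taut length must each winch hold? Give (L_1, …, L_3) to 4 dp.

(2.5495, 6.0415, 9.3005)

L_1 = √((0.0000−2.5000)² + (5.0000−4.5000)²) = 2.5495
L_2 = √((5.0000−2.5000)² + (10.0000−4.5000)²) = 6.0415
L_3 = √((10.0000−2.5000)² + (10.0000−4.5000)²) = 9.3005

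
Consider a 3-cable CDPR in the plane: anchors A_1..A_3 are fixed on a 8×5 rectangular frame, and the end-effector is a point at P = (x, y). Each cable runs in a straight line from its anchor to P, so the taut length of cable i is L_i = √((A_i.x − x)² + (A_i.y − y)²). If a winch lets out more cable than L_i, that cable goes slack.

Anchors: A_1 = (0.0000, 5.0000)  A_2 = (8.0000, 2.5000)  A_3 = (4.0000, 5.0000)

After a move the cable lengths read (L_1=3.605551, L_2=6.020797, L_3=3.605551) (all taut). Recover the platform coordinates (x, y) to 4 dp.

(2.0000, 2.0000)

circle eqns → linear via eq_j − eq_1; set q_j = A_j·A_j − L_j²
q_1 = 0.0000+25.0000−13.0000 = 12.0000
-16.0000·x + 5.0000·y = q_1−q_2 = -22.0000
-8.0000·x + 0.0000·y = q_1−q_3 = -16.0000
solve first two rows → x=2.0000, y=2.0000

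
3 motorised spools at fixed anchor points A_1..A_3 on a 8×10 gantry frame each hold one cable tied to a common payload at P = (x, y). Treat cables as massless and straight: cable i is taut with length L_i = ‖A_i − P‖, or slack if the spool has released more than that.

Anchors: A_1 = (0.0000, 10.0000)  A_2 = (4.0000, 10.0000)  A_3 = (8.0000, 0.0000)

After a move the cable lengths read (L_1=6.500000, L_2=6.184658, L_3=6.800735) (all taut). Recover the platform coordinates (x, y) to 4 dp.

circle eqns → linear via eq_j − eq_1; set q_j = A_j·A_j − L_j²
q_1 = 0.0000+100.0000−42.2500 = 57.7500
-8.0000·x + 0.0000·y = q_1−q_2 = -20.0000
-16.0000·x + 20.0000·y = q_1−q_3 = 40.0000
solve first two rows → x=2.5000, y=4.0000

(2.5000, 4.0000)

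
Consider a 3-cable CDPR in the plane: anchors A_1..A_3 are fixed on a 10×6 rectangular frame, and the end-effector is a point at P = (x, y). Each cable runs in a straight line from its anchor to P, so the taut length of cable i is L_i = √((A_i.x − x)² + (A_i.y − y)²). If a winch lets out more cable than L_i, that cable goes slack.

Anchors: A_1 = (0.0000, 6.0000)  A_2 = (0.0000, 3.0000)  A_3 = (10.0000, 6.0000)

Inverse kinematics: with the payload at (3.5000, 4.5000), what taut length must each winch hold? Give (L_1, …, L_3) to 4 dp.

(3.8079, 3.8079, 6.6708)

L_1: Δ = A_1−P = (-3.5000, 1.5000) → ‖Δ‖ = √14.5000 = 3.8079
L_2: Δ = A_2−P = (-3.5000, -1.5000) → ‖Δ‖ = √14.5000 = 3.8079
L_3: Δ = A_3−P = (6.5000, 1.5000) → ‖Δ‖ = √44.5000 = 6.6708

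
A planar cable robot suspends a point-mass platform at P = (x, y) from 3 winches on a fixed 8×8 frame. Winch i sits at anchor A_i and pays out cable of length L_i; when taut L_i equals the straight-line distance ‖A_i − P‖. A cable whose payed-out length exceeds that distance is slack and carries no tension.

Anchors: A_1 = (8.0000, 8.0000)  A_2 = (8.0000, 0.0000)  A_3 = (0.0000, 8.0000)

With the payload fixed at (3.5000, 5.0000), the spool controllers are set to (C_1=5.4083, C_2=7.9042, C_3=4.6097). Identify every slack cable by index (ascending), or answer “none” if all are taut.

cable 1: L_1 = ‖A_1−P‖ = 5.4083;  C_1 = 5.4083 → taut
cable 2: L_2 = ‖A_2−P‖ = 6.7268;  C_2 = 7.9042 → slack
cable 3: L_3 = ‖A_3−P‖ = 4.6098;  C_3 = 4.6097 → taut

2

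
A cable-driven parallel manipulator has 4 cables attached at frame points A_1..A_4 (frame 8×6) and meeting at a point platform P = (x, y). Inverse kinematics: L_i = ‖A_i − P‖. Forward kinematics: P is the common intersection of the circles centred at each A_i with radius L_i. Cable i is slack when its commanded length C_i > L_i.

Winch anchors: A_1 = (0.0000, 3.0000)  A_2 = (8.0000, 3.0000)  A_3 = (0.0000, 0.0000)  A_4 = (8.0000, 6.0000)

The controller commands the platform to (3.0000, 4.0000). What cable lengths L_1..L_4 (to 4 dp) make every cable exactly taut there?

L_1: Δ = A_1−P = (-3.0000, -1.0000) → ‖Δ‖ = √10.0000 = 3.1623
L_2: Δ = A_2−P = (5.0000, -1.0000) → ‖Δ‖ = √26.0000 = 5.0990
L_3: Δ = A_3−P = (-3.0000, -4.0000) → ‖Δ‖ = √25.0000 = 5.0000
L_4: Δ = A_4−P = (5.0000, 2.0000) → ‖Δ‖ = √29.0000 = 5.3852

(3.1623, 5.0990, 5.0000, 5.3852)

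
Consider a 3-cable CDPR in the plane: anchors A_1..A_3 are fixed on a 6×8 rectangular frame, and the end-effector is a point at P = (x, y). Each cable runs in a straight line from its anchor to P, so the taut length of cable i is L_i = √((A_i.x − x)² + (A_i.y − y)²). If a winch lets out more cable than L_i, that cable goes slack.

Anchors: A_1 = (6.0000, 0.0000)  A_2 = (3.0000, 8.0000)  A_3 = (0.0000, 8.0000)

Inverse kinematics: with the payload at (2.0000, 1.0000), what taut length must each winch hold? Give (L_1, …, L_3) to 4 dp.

(4.1231, 7.0711, 7.2801)

L_1 = √((6.0000−2.0000)² + (0.0000−1.0000)²) = 4.1231
L_2 = √((3.0000−2.0000)² + (8.0000−1.0000)²) = 7.0711
L_3 = √((0.0000−2.0000)² + (8.0000−1.0000)²) = 7.2801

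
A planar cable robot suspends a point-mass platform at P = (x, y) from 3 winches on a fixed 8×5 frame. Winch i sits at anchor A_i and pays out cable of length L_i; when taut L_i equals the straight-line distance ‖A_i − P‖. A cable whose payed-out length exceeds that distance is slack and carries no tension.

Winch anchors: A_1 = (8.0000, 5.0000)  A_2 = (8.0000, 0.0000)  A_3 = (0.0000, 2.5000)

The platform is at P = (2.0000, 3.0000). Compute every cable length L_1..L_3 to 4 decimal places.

(6.3246, 6.7082, 2.0616)

L_1 = √((8.0000−2.0000)² + (5.0000−3.0000)²) = 6.3246
L_2 = √((8.0000−2.0000)² + (0.0000−3.0000)²) = 6.7082
L_3 = √((0.0000−2.0000)² + (2.5000−3.0000)²) = 2.0616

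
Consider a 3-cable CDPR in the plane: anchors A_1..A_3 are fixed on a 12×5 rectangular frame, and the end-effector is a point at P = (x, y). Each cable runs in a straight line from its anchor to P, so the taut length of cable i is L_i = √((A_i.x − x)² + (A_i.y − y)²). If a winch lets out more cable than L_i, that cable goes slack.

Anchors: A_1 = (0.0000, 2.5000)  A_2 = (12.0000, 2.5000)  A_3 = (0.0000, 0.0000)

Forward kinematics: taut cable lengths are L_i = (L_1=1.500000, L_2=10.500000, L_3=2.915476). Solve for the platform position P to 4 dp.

(1.5000, 2.5000)

each cable: (A_i−P)·(A_i−P) = L_i²; let q_i = ‖A_i‖²−L_i²
q_1 = 0.0000+6.2500−2.2500 = 4.0000
row 1: -24.0000x + 0.0000y = -36.0000  (q_2=40.0000)
row 2: 0.0000x + 5.0000y = 12.5000  (q_3=-8.5000)
Cramer on rows 1–2 → x = 1.5000, y = 2.5000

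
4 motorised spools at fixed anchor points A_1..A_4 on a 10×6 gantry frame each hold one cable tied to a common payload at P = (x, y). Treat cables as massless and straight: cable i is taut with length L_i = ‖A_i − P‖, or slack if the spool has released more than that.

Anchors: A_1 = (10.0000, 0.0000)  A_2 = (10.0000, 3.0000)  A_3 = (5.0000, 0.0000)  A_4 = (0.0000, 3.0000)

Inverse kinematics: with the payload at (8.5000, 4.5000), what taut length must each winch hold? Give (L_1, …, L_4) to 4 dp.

(4.7434, 2.1213, 5.7009, 8.6313)

cable 1: Δx=1.5000, Δy=-4.5000; L_1 = √(Δx²+Δy²) = 4.7434
cable 2: Δx=1.5000, Δy=-1.5000; L_2 = √(Δx²+Δy²) = 2.1213
cable 3: Δx=-3.5000, Δy=-4.5000; L_3 = √(Δx²+Δy²) = 5.7009
cable 4: Δx=-8.5000, Δy=-1.5000; L_4 = √(Δx²+Δy²) = 8.6313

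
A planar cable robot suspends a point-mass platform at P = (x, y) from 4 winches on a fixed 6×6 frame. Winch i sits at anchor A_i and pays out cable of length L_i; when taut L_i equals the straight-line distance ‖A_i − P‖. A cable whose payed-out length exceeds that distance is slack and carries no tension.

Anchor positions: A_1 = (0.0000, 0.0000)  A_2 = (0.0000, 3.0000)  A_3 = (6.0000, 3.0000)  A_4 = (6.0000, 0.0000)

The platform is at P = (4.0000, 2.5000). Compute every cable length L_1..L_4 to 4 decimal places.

L_1: Δ = A_1−P = (-4.0000, -2.5000) → ‖Δ‖ = √22.2500 = 4.7170
L_2: Δ = A_2−P = (-4.0000, 0.5000) → ‖Δ‖ = √16.2500 = 4.0311
L_3: Δ = A_3−P = (2.0000, 0.5000) → ‖Δ‖ = √4.2500 = 2.0616
L_4: Δ = A_4−P = (2.0000, -2.5000) → ‖Δ‖ = √10.2500 = 3.2016

(4.7170, 4.0311, 2.0616, 3.2016)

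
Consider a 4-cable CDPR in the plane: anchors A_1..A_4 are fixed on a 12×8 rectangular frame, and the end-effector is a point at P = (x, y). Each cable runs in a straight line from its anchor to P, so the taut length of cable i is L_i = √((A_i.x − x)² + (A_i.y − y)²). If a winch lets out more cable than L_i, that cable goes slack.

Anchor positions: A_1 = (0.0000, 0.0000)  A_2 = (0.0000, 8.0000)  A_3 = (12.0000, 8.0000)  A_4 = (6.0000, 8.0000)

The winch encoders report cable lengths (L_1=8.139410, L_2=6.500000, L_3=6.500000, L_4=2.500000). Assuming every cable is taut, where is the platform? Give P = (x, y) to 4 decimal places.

expand ‖A_i−P‖²=L_i² and subtract eq 1 (k_i ≔ ‖A_i‖²−L_i²)
k_1 = 0.0000+0.0000−66.2500 = -66.2500
eq1−eq2 → [0.0000  -16.0000]·P = -88.0000
eq1−eq3 → [-24.0000  -16.0000]·P = -232.0000
eq1−eq4 → [-12.0000  -16.0000]·P = -160.0000
2×2 solve → P = (6.0000, 5.5000)
check cable 4: ‖A_4−P‖² = 6.2500 ≈ L_4² = 6.2500 ✓

(6.0000, 5.5000)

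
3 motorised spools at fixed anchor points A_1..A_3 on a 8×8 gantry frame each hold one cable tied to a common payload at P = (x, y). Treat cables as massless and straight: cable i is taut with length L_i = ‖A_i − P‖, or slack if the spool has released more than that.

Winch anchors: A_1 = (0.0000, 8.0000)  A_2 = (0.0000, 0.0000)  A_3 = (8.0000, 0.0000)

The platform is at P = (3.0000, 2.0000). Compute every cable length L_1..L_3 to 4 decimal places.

cable 1: Δx=-3.0000, Δy=6.0000; L_1 = √(Δx²+Δy²) = 6.7082
cable 2: Δx=-3.0000, Δy=-2.0000; L_2 = √(Δx²+Δy²) = 3.6056
cable 3: Δx=5.0000, Δy=-2.0000; L_3 = √(Δx²+Δy²) = 5.3852

(6.7082, 3.6056, 5.3852)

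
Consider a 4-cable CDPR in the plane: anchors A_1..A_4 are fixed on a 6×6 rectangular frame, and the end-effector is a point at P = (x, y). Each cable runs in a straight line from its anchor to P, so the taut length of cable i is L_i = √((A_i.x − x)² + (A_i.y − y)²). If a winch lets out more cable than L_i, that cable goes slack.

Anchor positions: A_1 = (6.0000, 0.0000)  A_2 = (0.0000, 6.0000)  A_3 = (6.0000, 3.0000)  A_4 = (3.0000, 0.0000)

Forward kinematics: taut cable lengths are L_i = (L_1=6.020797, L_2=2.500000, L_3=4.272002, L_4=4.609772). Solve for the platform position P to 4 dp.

(2.0000, 4.5000)

each cable: (A_i−P)·(A_i−P) = L_i²; let k_i = ‖A_i‖²−L_i²
k_1 = 36.0000+0.0000−36.2500 = -0.2500
row 1: 12.0000x − 12.0000y = -30.0000  (k_2=29.7500)
row 2: 0.0000x − 6.0000y = -27.0000  (k_3=26.7500)
row 3: 6.0000x + 0.0000y = 12.0000  (k_4=-12.2500)
Cramer on rows 1–2 → x = 2.0000, y = 4.5000
check cable 4: ‖A_4−P‖² = 21.2500 ≈ L_4² = 21.2500 ✓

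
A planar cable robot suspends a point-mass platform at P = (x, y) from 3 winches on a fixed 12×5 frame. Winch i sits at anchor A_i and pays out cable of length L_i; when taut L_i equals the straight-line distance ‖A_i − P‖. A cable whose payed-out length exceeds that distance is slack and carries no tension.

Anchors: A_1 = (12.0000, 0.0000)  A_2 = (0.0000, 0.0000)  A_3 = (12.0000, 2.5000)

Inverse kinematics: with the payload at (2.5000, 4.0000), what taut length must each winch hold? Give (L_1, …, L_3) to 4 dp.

L_1: Δ = A_1−P = (9.5000, -4.0000) → ‖Δ‖ = √106.2500 = 10.3078
L_2: Δ = A_2−P = (-2.5000, -4.0000) → ‖Δ‖ = √22.2500 = 4.7170
L_3: Δ = A_3−P = (9.5000, -1.5000) → ‖Δ‖ = √92.5000 = 9.6177

(10.3078, 4.7170, 9.6177)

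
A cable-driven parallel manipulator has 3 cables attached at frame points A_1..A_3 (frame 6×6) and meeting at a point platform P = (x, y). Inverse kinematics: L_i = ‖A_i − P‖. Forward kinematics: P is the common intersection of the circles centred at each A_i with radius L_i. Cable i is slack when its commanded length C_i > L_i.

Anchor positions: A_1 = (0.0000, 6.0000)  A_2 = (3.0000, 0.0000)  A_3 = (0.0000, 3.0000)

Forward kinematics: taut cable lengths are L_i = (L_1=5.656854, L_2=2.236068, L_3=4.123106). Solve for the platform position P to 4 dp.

expand ‖A_i−P‖²=L_i² and subtract eq 1 (q_i ≔ ‖A_i‖²−L_i²)
q_1 = 0.0000+36.0000−32.0000 = 4.0000
eq1−eq2 → [-6.0000  12.0000]·P = 0.0000
eq1−eq3 → [0.0000  6.0000]·P = 12.0000
2×2 solve → P = (4.0000, 2.0000)

(4.0000, 2.0000)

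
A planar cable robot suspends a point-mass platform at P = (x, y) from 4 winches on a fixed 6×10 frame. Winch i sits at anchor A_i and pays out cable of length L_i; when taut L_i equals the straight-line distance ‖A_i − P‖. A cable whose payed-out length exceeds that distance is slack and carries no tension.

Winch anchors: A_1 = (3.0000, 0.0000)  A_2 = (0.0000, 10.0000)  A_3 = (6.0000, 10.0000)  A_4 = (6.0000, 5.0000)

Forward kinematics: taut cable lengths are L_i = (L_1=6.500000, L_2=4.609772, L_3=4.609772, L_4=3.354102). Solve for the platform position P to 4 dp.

circle eqns → linear via eq_j − eq_1; set c_j = A_j·A_j − L_j²
c_1 = 9.0000+0.0000−42.2500 = -33.2500
6.0000·x − 20.0000·y = c_1−c_2 = -112.0000
-6.0000·x − 20.0000·y = c_1−c_3 = -148.0000
-6.0000·x − 10.0000·y = c_1−c_4 = -83.0000
solve first two rows → x=3.0000, y=6.5000
check cable 4: ‖A_4−P‖² = 11.2500 ≈ L_4² = 11.2500 ✓

(3.0000, 6.5000)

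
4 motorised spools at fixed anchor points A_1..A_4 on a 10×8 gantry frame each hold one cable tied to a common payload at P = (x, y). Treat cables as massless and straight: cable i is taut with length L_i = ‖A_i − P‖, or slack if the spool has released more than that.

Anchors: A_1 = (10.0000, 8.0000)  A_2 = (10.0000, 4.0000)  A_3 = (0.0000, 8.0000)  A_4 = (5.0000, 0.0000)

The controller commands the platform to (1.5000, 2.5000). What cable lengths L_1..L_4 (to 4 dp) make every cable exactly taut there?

cable 1: Δx=8.5000, Δy=5.5000; L_1 = √(Δx²+Δy²) = 10.1242
cable 2: Δx=8.5000, Δy=1.5000; L_2 = √(Δx²+Δy²) = 8.6313
cable 3: Δx=-1.5000, Δy=5.5000; L_3 = √(Δx²+Δy²) = 5.7009
cable 4: Δx=3.5000, Δy=-2.5000; L_4 = √(Δx²+Δy²) = 4.3012

(10.1242, 8.6313, 5.7009, 4.3012)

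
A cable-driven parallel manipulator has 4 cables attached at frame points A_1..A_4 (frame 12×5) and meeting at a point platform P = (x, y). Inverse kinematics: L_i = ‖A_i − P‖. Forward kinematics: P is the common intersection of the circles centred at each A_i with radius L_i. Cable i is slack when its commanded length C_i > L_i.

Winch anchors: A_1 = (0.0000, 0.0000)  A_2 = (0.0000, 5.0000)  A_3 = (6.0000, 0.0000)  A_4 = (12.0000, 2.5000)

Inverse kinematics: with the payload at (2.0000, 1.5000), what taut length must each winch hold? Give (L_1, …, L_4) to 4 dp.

(2.5000, 4.0311, 4.2720, 10.0499)

L_1: Δ = A_1−P = (-2.0000, -1.5000) → ‖Δ‖ = √6.2500 = 2.5000
L_2: Δ = A_2−P = (-2.0000, 3.5000) → ‖Δ‖ = √16.2500 = 4.0311
L_3: Δ = A_3−P = (4.0000, -1.5000) → ‖Δ‖ = √18.2500 = 4.2720
L_4: Δ = A_4−P = (10.0000, 1.0000) → ‖Δ‖ = √101.0000 = 10.0499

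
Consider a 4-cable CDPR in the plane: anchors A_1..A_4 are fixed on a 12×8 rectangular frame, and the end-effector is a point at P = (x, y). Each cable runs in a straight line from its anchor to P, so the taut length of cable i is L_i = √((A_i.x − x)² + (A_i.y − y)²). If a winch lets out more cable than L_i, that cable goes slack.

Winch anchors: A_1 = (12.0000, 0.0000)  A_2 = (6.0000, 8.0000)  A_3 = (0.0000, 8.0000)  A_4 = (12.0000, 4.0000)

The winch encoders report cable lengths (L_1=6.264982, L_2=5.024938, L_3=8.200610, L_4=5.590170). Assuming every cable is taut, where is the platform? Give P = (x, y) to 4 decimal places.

expand ‖A_i−P‖²=L_i² and subtract eq 1 (k_i ≔ ‖A_i‖²−L_i²)
k_1 = 144.0000+0.0000−39.2500 = 104.7500
eq1−eq2 → [12.0000  -16.0000]·P = 30.0000
eq1−eq3 → [24.0000  -16.0000]·P = 108.0000
eq1−eq4 → [0.0000  -8.0000]·P = -24.0000
2×2 solve → P = (6.5000, 3.0000)
check cable 4: ‖A_4−P‖² = 31.2500 ≈ L_4² = 31.2500 ✓

(6.5000, 3.0000)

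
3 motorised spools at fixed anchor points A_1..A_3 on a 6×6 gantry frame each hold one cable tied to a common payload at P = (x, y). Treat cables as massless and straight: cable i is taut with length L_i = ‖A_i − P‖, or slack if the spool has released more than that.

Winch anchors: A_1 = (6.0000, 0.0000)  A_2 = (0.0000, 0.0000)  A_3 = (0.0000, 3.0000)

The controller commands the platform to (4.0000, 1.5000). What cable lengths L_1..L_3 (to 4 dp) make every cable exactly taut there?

(2.5000, 4.2720, 4.2720)

cable 1: Δx=2.0000, Δy=-1.5000; L_1 = √(Δx²+Δy²) = 2.5000
cable 2: Δx=-4.0000, Δy=-1.5000; L_2 = √(Δx²+Δy²) = 4.2720
cable 3: Δx=-4.0000, Δy=1.5000; L_3 = √(Δx²+Δy²) = 4.2720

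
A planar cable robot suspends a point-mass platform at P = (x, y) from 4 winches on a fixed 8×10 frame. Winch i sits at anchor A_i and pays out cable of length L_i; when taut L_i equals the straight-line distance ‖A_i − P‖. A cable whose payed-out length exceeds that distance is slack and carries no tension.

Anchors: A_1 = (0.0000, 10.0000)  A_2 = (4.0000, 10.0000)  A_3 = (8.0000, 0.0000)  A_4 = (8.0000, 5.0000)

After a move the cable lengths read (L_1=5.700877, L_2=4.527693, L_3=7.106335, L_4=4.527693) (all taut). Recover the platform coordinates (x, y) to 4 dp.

(3.5000, 5.5000)

circle eqns → linear via eq_j − eq_1; set k_j = A_j·A_j − L_j²
k_1 = 0.0000+100.0000−32.5000 = 67.5000
-8.0000·x + 0.0000·y = k_1−k_2 = -28.0000
-16.0000·x + 20.0000·y = k_1−k_3 = 54.0000
-16.0000·x + 10.0000·y = k_1−k_4 = -1.0000
solve first two rows → x=3.5000, y=5.5000
check cable 4: ‖A_4−P‖² = 20.5000 ≈ L_4² = 20.5000 ✓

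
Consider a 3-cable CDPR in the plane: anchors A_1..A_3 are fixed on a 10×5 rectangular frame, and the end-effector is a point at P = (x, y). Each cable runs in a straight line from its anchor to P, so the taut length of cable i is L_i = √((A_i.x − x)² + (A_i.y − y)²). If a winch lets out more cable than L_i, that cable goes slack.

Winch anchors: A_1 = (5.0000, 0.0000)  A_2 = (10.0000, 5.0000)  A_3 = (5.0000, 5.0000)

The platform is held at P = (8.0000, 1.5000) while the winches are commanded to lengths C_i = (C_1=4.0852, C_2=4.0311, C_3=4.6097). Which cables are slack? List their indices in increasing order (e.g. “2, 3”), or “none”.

cable 1: √((-3.0000)²+(-1.5000)²)=3.3541, C_1=4.0852: slack
cable 2: √((2.0000)²+(3.5000)²)=4.0311, C_2=4.0311: taut
cable 3: √((-3.0000)²+(3.5000)²)=4.6098, C_3=4.6097: taut

1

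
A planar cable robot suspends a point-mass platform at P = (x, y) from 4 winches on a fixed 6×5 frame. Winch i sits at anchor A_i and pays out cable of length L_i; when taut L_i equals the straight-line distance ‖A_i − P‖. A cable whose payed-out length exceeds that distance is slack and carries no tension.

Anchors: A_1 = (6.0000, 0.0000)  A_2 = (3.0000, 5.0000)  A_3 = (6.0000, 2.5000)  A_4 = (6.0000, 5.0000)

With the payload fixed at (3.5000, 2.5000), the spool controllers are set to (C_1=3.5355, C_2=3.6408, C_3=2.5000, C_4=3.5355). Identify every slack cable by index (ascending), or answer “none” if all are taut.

cable 1: L_1 = ‖A_1−P‖ = 3.5355;  C_1 = 3.5355 → taut
cable 2: L_2 = ‖A_2−P‖ = 2.5495;  C_2 = 3.6408 → slack
cable 3: L_3 = ‖A_3−P‖ = 2.5000;  C_3 = 2.5000 → taut
cable 4: L_4 = ‖A_4−P‖ = 3.5355;  C_4 = 3.5355 → taut

2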